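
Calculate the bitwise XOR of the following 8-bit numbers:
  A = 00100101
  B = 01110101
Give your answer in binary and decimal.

Apply ^ to each column (1 where bits differ):
  00100101
^ 01110101
----------
  01010000

Answer: 01010000 (80)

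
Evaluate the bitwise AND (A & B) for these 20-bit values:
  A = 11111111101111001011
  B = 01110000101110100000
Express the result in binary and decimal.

Apply & to each column (1 only where both bits are 1):
  11111111101111001011
& 01110000101110100000
----------------------
  01110000101110000000

Answer: 01110000101110000000 (461696)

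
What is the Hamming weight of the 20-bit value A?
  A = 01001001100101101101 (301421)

01001001100101101101
1-bits at positions (from bit 0 = LSB): 0, 2, 3, 5, 6, 8, 11, 12, 15, 18
Count = 10

Answer: 10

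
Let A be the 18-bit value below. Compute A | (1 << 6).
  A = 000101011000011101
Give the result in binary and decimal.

Mask = 1 << 6 = 000000000001000000
Bit 6 of A is 0, so OR-ing with the mask flips it to 1.
  000101011000011101
| 000000000001000000
--------------------
  000101011001011101

Answer: 000101011001011101 (22109)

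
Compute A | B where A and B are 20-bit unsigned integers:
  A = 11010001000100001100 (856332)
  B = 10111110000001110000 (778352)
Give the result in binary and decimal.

Apply | to each column (1 where either bit is 1):
  11010001000100001100
| 10111110000001110000
----------------------
  11111111000101111100

Answer: 11111111000101111100 (1044860)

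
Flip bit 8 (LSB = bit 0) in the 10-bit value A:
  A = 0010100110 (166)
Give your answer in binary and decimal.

Mask = 1 << 8 = 0100000000
Bit 8 of A is 0; XOR with the mask flips it to 1.
  0010100110
^ 0100000000
------------
  0110100110

Answer: 0110100110 (422)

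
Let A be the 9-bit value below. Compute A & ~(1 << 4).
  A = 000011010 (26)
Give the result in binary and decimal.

Mask = ~(1 << 4) = 111101111
Bit 4 of A is 1, so AND-ing with the mask clears it to 0.
  000011010
& 111101111
-----------
  000001010

Answer: 000001010 (10)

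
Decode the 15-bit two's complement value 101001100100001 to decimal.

MSB is 1, so the value is negative. Find the magnitude:
1. Invert bits:  010110011011110
2. Add 1:        010110011011111  = 11487
3. Apply sign:   -11487

Answer: -11487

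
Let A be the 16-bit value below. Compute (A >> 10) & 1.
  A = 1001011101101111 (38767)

Bit 10 is the 11th from the right.
  1001011101101111
       ^
That bit is 1.

Answer: 1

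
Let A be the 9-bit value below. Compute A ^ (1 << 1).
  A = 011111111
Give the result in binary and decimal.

Mask = 1 << 1 = 000000010
Bit 1 of A is 1; XOR with the mask flips it to 0.
  011111111
^ 000000010
-----------
  011111101

Answer: 011111101 (253)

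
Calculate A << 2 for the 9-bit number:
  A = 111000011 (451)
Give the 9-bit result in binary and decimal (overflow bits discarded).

Shift left by 2: drop the top 2 bit(s), append 2 zero(s) on the right.
  111000011  ->  discard [11], keep [1000011], append 00
= 100001100

Answer: 100001100 (268)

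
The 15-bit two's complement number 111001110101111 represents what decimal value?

MSB is 1, so the value is negative. Find the magnitude:
1. Invert bits:  000110001010000
2. Add 1:        000110001010001  = 3153
3. Apply sign:   -3153

Answer: -3153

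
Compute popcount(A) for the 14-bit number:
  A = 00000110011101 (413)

00000110011101
1-bits at positions (from bit 0 = LSB): 0, 2, 3, 4, 7, 8
Count = 6

Answer: 6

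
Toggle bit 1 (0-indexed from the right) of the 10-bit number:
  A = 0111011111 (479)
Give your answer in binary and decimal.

Mask = 1 << 1 = 0000000010
Bit 1 of A is 1; XOR with the mask flips it to 0.
  0111011111
^ 0000000010
------------
  0111011101

Answer: 0111011101 (477)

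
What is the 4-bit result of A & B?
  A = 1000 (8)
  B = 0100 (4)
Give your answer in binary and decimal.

Apply & to each column (1 only where both bits are 1):
  1000
& 0100
------
  0000

Answer: 0000 (0)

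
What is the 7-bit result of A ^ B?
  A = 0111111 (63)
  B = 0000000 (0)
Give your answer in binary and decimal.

Apply ^ to each column (1 where bits differ):
  0111111
^ 0000000
---------
  0111111

Answer: 0111111 (63)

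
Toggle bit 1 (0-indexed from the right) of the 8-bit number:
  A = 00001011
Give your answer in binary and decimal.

Mask = 1 << 1 = 00000010
Bit 1 of A is 1; XOR with the mask flips it to 0.
  00001011
^ 00000010
----------
  00001001

Answer: 00001001 (9)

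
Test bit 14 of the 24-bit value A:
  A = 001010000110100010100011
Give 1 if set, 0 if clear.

Bit 14 is the 15th from the right.
  001010000110100010100011
           ^
That bit is 1.

Answer: 1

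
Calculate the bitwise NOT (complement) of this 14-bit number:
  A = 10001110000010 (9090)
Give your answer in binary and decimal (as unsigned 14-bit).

Flip each bit (0->1, 1->0):
  10001110000010
  01110001111101

Answer: 01110001111101 (7293)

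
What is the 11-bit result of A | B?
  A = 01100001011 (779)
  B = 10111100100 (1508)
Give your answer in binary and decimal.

Apply | to each column (1 where either bit is 1):
  01100001011
| 10111100100
-------------
  11111101111

Answer: 11111101111 (2031)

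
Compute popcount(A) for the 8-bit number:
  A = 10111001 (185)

10111001
1-bits at positions (from bit 0 = LSB): 0, 3, 4, 5, 7
Count = 5

Answer: 5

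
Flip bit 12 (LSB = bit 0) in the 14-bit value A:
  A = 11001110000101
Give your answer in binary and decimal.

Mask = 1 << 12 = 01000000000000
Bit 12 of A is 1; XOR with the mask flips it to 0.
  11001110000101
^ 01000000000000
----------------
  10001110000101

Answer: 10001110000101 (9093)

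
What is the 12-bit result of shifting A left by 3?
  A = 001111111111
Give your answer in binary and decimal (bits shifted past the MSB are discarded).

Shift left by 3: drop the top 3 bit(s), append 3 zero(s) on the right.
  001111111111  ->  discard [001], keep [111111111], append 000
= 111111111000

Answer: 111111111000 (4088)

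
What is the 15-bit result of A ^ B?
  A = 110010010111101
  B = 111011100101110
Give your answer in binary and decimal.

Apply ^ to each column (1 where bits differ):
  110010010111101
^ 111011100101110
-----------------
  001001110010011

Answer: 001001110010011 (5011)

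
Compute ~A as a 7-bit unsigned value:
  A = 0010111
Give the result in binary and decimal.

Flip each bit (0->1, 1->0):
  0010111
  1101000

Answer: 1101000 (104)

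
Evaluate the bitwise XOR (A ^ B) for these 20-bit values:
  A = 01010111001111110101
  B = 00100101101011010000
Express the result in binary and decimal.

Apply ^ to each column (1 where bits differ):
  01010111001111110101
^ 00100101101011010000
----------------------
  01110010100100100101

Answer: 01110010100100100101 (469285)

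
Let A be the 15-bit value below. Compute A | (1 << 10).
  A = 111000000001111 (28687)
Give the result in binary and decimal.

Mask = 1 << 10 = 000010000000000
Bit 10 of A is 0, so OR-ing with the mask flips it to 1.
  111000000001111
| 000010000000000
-----------------
  111010000001111

Answer: 111010000001111 (29711)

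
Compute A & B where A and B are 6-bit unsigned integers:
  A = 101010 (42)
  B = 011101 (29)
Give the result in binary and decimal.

Apply & to each column (1 only where both bits are 1):
  101010
& 011101
--------
  001000

Answer: 001000 (8)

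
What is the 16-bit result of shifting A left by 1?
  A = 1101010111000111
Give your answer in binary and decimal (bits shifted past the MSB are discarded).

Shift left by 1: drop the top 1 bit(s), append 1 zero(s) on the right.
  1101010111000111  ->  discard [1], keep [101010111000111], append 0
= 1010101110001110

Answer: 1010101110001110 (43918)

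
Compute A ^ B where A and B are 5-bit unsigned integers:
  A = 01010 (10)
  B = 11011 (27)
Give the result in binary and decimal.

Apply ^ to each column (1 where bits differ):
  01010
^ 11011
-------
  10001

Answer: 10001 (17)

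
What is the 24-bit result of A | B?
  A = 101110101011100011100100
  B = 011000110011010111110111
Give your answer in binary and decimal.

Apply | to each column (1 where either bit is 1):
  101110101011100011100100
| 011000110011010111110111
--------------------------
  111110111011110111110111

Answer: 111110111011110111110111 (16498167)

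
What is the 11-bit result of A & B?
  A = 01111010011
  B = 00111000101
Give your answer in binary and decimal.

Apply & to each column (1 only where both bits are 1):
  01111010011
& 00111000101
-------------
  00111000001

Answer: 00111000001 (449)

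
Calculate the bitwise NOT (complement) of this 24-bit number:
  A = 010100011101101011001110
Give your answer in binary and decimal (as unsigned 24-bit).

Flip each bit (0->1, 1->0):
  010100011101101011001110
  101011100010010100110001

Answer: 101011100010010100110001 (11412785)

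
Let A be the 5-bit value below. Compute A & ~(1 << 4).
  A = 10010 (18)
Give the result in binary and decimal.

Mask = ~(1 << 4) = 01111
Bit 4 of A is 1, so AND-ing with the mask clears it to 0.
  10010
& 01111
-------
  00010

Answer: 00010 (2)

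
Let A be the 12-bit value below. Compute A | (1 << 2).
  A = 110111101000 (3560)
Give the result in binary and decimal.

Mask = 1 << 2 = 000000000100
Bit 2 of A is 0, so OR-ing with the mask flips it to 1.
  110111101000
| 000000000100
--------------
  110111101100

Answer: 110111101100 (3564)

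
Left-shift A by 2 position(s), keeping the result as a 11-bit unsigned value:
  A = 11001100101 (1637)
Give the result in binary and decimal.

Shift left by 2: drop the top 2 bit(s), append 2 zero(s) on the right.
  11001100101  ->  discard [11], keep [001100101], append 00
= 00110010100

Answer: 00110010100 (404)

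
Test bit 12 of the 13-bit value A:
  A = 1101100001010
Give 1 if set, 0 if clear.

Bit 12 is the 13th from the right.
  1101100001010
  ^
That bit is 1.

Answer: 1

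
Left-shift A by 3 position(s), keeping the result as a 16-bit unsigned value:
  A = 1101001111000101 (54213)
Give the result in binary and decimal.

Shift left by 3: drop the top 3 bit(s), append 3 zero(s) on the right.
  1101001111000101  ->  discard [110], keep [1001111000101], append 000
= 1001111000101000

Answer: 1001111000101000 (40488)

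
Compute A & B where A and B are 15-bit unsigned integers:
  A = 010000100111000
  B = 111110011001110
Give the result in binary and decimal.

Apply & to each column (1 only where both bits are 1):
  010000100111000
& 111110011001110
-----------------
  010000000001000

Answer: 010000000001000 (8200)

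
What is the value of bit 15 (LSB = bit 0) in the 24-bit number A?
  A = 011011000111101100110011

Bit 15 is the 16th from the right.
  011011000111101100110011
          ^
That bit is 0.

Answer: 0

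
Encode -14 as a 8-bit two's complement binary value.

1. Binary of +14:  00001110
2. Invert bits:     11110001
3. Add 1:           11110010

Answer: 11110010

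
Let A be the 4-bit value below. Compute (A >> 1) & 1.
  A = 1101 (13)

Bit 1 is the 2nd from the right.
  1101
    ^
That bit is 0.

Answer: 0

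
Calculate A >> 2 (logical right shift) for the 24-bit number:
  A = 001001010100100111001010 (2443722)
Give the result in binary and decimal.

Logical shift right by 2: drop the bottom 2 bit(s), prepend 2 zero(s) on the left.
  001001010100100111001010  ->  keep [0010010101001001110010], discard [10], prepend 00
= 000010010101001001110010

Answer: 000010010101001001110010 (610930)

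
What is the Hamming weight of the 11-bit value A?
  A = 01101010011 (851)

01101010011
1-bits at positions (from bit 0 = LSB): 0, 1, 4, 6, 8, 9
Count = 6

Answer: 6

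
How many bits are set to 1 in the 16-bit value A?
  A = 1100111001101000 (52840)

1100111001101000
1-bits at positions (from bit 0 = LSB): 3, 5, 6, 9, 10, 11, 14, 15
Count = 8

Answer: 8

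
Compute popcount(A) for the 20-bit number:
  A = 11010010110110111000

11010010110110111000
1-bits at positions (from bit 0 = LSB): 3, 4, 5, 7, 8, 10, 11, 13, 16, 18, 19
Count = 11

Answer: 11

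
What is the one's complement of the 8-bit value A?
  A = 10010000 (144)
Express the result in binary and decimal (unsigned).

Flip each bit (0->1, 1->0):
  10010000
  01101111

Answer: 01101111 (111)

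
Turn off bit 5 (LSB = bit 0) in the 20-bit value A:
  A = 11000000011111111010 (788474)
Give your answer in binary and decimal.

Mask = ~(1 << 5) = 11111111111111011111
Bit 5 of A is 1, so AND-ing with the mask clears it to 0.
  11000000011111111010
& 11111111111111011111
----------------------
  11000000011111011010

Answer: 11000000011111011010 (788442)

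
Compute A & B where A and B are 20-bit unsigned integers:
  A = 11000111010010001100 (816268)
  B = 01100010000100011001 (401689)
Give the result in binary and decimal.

Apply & to each column (1 only where both bits are 1):
  11000111010010001100
& 01100010000100011001
----------------------
  01000010000000001000

Answer: 01000010000000001000 (270344)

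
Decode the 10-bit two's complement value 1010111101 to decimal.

MSB is 1, so the value is negative. Find the magnitude:
1. Invert bits:  0101000010
2. Add 1:        0101000011  = 323
3. Apply sign:   -323

Answer: -323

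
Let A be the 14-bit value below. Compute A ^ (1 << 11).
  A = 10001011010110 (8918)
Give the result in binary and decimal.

Mask = 1 << 11 = 00100000000000
Bit 11 of A is 0; XOR with the mask flips it to 1.
  10001011010110
^ 00100000000000
----------------
  10101011010110

Answer: 10101011010110 (10966)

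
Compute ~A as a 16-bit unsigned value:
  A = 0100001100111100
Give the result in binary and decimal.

Flip each bit (0->1, 1->0):
  0100001100111100
  1011110011000011

Answer: 1011110011000011 (48323)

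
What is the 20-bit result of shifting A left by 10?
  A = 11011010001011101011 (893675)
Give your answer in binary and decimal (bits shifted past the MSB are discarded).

Shift left by 10: drop the top 10 bit(s), append 10 zero(s) on the right.
  11011010001011101011  ->  discard [1101101000], keep [1011101011], append 0000000000
= 10111010110000000000

Answer: 10111010110000000000 (764928)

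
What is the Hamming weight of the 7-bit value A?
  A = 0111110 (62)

0111110
1-bits at positions (from bit 0 = LSB): 1, 2, 3, 4, 5
Count = 5

Answer: 5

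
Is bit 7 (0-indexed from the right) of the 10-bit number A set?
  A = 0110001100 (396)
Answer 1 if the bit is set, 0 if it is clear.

Bit 7 is the 8th from the right.
  0110001100
    ^
That bit is 1.

Answer: 1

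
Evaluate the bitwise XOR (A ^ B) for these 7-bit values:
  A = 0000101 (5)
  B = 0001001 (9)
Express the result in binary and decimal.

Apply ^ to each column (1 where bits differ):
  0000101
^ 0001001
---------
  0001100

Answer: 0001100 (12)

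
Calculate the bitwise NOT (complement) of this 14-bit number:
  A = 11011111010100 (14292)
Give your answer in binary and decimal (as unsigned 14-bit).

Flip each bit (0->1, 1->0):
  11011111010100
  00100000101011

Answer: 00100000101011 (2091)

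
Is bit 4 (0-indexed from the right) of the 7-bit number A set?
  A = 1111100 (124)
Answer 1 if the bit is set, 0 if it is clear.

Bit 4 is the 5th from the right.
  1111100
    ^
That bit is 1.

Answer: 1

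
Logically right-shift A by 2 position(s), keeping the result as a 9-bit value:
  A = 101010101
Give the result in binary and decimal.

Logical shift right by 2: drop the bottom 2 bit(s), prepend 2 zero(s) on the left.
  101010101  ->  keep [1010101], discard [01], prepend 00
= 001010101

Answer: 001010101 (85)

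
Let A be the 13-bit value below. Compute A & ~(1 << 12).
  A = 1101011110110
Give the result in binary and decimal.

Mask = ~(1 << 12) = 0111111111111
Bit 12 of A is 1, so AND-ing with the mask clears it to 0.
  1101011110110
& 0111111111111
---------------
  0101011110110

Answer: 0101011110110 (2806)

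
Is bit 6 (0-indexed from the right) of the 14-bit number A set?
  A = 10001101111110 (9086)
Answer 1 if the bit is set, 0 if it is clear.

Bit 6 is the 7th from the right.
  10001101111110
         ^
That bit is 1.

Answer: 1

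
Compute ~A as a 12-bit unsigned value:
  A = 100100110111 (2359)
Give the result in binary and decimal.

Flip each bit (0->1, 1->0):
  100100110111
  011011001000

Answer: 011011001000 (1736)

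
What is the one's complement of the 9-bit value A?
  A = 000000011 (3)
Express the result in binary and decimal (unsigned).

Flip each bit (0->1, 1->0):
  000000011
  111111100

Answer: 111111100 (508)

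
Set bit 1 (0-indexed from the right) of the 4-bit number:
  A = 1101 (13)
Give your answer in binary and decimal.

Mask = 1 << 1 = 0010
Bit 1 of A is 0, so OR-ing with the mask flips it to 1.
  1101
| 0010
------
  1111

Answer: 1111 (15)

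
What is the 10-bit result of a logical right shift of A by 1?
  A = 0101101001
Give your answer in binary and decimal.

Logical shift right by 1: drop the bottom 1 bit(s), prepend 1 zero(s) on the left.
  0101101001  ->  keep [010110100], discard [1], prepend 0
= 0010110100

Answer: 0010110100 (180)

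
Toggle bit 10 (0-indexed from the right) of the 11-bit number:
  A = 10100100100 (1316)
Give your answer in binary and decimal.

Mask = 1 << 10 = 10000000000
Bit 10 of A is 1; XOR with the mask flips it to 0.
  10100100100
^ 10000000000
-------------
  00100100100

Answer: 00100100100 (292)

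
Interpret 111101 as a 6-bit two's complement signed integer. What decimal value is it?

MSB is 1, so the value is negative. Find the magnitude:
1. Invert bits:  000010
2. Add 1:        000011  = 3
3. Apply sign:   -3

Answer: -3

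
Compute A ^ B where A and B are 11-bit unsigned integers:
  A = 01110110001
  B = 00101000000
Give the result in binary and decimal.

Apply ^ to each column (1 where bits differ):
  01110110001
^ 00101000000
-------------
  01011110001

Answer: 01011110001 (753)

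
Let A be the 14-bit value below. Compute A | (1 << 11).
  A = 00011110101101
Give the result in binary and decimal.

Mask = 1 << 11 = 00100000000000
Bit 11 of A is 0, so OR-ing with the mask flips it to 1.
  00011110101101
| 00100000000000
----------------
  00111110101101

Answer: 00111110101101 (4013)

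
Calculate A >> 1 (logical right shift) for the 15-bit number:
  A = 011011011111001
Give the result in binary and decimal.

Logical shift right by 1: drop the bottom 1 bit(s), prepend 1 zero(s) on the left.
  011011011111001  ->  keep [01101101111100], discard [1], prepend 0
= 001101101111100

Answer: 001101101111100 (7036)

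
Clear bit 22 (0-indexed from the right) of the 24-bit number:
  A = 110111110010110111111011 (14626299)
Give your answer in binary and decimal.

Mask = ~(1 << 22) = 101111111111111111111111
Bit 22 of A is 1, so AND-ing with the mask clears it to 0.
  110111110010110111111011
& 101111111111111111111111
--------------------------
  100111110010110111111011

Answer: 100111110010110111111011 (10431995)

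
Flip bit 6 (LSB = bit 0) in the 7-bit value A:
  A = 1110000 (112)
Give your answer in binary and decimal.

Mask = 1 << 6 = 1000000
Bit 6 of A is 1; XOR with the mask flips it to 0.
  1110000
^ 1000000
---------
  0110000

Answer: 0110000 (48)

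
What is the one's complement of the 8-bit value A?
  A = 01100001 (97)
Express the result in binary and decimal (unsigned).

Flip each bit (0->1, 1->0):
  01100001
  10011110

Answer: 10011110 (158)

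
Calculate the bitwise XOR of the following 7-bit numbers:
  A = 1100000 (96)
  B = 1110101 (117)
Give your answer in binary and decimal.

Apply ^ to each column (1 where bits differ):
  1100000
^ 1110101
---------
  0010101

Answer: 0010101 (21)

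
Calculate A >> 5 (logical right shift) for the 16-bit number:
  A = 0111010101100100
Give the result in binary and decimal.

Logical shift right by 5: drop the bottom 5 bit(s), prepend 5 zero(s) on the left.
  0111010101100100  ->  keep [01110101011], discard [00100], prepend 00000
= 0000001110101011

Answer: 0000001110101011 (939)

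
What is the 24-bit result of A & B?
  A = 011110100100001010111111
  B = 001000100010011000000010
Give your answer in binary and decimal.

Apply & to each column (1 only where both bits are 1):
  011110100100001010111111
& 001000100010011000000010
--------------------------
  001000100000001000000010

Answer: 001000100000001000000010 (2228738)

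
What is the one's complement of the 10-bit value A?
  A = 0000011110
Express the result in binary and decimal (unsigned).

Flip each bit (0->1, 1->0):
  0000011110
  1111100001

Answer: 1111100001 (993)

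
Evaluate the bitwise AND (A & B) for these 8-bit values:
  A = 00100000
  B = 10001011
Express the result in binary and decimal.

Apply & to each column (1 only where both bits are 1):
  00100000
& 10001011
----------
  00000000

Answer: 00000000 (0)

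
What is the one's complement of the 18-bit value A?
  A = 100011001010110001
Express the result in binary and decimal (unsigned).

Flip each bit (0->1, 1->0):
  100011001010110001
  011100110101001110

Answer: 011100110101001110 (118094)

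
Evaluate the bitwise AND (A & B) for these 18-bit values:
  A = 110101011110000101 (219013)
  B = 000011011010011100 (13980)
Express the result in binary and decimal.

Apply & to each column (1 only where both bits are 1):
  110101011110000101
& 000011011010011100
--------------------
  000001011010000100

Answer: 000001011010000100 (5764)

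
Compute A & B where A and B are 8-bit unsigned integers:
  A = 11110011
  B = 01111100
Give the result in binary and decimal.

Apply & to each column (1 only where both bits are 1):
  11110011
& 01111100
----------
  01110000

Answer: 01110000 (112)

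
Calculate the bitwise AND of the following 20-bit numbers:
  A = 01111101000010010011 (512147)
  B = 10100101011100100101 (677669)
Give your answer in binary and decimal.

Apply & to each column (1 only where both bits are 1):
  01111101000010010011
& 10100101011100100101
----------------------
  00100101000000000001

Answer: 00100101000000000001 (151553)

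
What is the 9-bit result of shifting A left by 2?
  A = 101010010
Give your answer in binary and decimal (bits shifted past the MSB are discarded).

Shift left by 2: drop the top 2 bit(s), append 2 zero(s) on the right.
  101010010  ->  discard [10], keep [1010010], append 00
= 101001000

Answer: 101001000 (328)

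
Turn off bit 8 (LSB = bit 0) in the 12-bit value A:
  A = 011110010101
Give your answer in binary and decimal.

Mask = ~(1 << 8) = 111011111111
Bit 8 of A is 1, so AND-ing with the mask clears it to 0.
  011110010101
& 111011111111
--------------
  011010010101

Answer: 011010010101 (1685)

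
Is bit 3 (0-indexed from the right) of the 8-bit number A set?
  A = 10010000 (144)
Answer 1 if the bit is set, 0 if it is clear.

Bit 3 is the 4th from the right.
  10010000
      ^
That bit is 0.

Answer: 0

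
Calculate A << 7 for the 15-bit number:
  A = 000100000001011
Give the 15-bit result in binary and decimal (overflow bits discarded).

Shift left by 7: drop the top 7 bit(s), append 7 zero(s) on the right.
  000100000001011  ->  discard [0001000], keep [00001011], append 0000000
= 000010110000000

Answer: 000010110000000 (1408)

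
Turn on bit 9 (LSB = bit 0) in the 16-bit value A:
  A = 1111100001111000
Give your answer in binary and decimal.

Mask = 1 << 9 = 0000001000000000
Bit 9 of A is 0, so OR-ing with the mask flips it to 1.
  1111100001111000
| 0000001000000000
------------------
  1111101001111000

Answer: 1111101001111000 (64120)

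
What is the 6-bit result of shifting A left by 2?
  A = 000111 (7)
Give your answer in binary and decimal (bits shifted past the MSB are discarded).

Shift left by 2: drop the top 2 bit(s), append 2 zero(s) on the right.
  000111  ->  discard [00], keep [0111], append 00
= 011100

Answer: 011100 (28)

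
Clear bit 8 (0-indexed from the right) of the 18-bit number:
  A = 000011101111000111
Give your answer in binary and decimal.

Mask = ~(1 << 8) = 111111111011111111
Bit 8 of A is 1, so AND-ing with the mask clears it to 0.
  000011101111000111
& 111111111011111111
--------------------
  000011101011000111

Answer: 000011101011000111 (15047)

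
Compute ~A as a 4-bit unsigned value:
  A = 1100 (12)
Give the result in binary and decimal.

Flip each bit (0->1, 1->0):
  1100
  0011

Answer: 0011 (3)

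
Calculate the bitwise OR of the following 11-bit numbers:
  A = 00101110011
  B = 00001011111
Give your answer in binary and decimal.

Apply | to each column (1 where either bit is 1):
  00101110011
| 00001011111
-------------
  00101111111

Answer: 00101111111 (383)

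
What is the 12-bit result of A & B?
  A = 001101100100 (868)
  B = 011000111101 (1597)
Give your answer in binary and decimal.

Apply & to each column (1 only where both bits are 1):
  001101100100
& 011000111101
--------------
  001000100100

Answer: 001000100100 (548)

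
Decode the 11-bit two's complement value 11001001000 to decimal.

MSB is 1, so the value is negative. Find the magnitude:
1. Invert bits:  00110110111
2. Add 1:        00110111000  = 440
3. Apply sign:   -440

Answer: -440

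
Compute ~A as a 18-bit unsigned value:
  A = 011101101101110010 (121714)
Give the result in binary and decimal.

Flip each bit (0->1, 1->0):
  011101101101110010
  100010010010001101

Answer: 100010010010001101 (140429)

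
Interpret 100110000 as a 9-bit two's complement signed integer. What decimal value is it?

MSB is 1, so the value is negative. Find the magnitude:
1. Invert bits:  011001111
2. Add 1:        011010000  = 208
3. Apply sign:   -208

Answer: -208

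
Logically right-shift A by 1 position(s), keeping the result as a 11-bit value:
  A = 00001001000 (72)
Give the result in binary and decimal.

Logical shift right by 1: drop the bottom 1 bit(s), prepend 1 zero(s) on the left.
  00001001000  ->  keep [0000100100], discard [0], prepend 0
= 00000100100

Answer: 00000100100 (36)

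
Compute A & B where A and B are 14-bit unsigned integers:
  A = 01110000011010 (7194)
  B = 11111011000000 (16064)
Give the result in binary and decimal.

Apply & to each column (1 only where both bits are 1):
  01110000011010
& 11111011000000
----------------
  01110000000000

Answer: 01110000000000 (7168)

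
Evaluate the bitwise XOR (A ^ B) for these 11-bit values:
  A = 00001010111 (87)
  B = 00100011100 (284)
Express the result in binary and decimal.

Apply ^ to each column (1 where bits differ):
  00001010111
^ 00100011100
-------------
  00101001011

Answer: 00101001011 (331)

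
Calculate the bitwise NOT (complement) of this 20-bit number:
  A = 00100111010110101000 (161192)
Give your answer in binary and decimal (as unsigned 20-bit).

Flip each bit (0->1, 1->0):
  00100111010110101000
  11011000101001010111

Answer: 11011000101001010111 (887383)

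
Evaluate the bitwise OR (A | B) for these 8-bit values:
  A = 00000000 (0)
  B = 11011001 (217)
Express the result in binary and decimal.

Apply | to each column (1 where either bit is 1):
  00000000
| 11011001
----------
  11011001

Answer: 11011001 (217)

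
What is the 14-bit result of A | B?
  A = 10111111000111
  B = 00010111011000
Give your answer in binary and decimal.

Apply | to each column (1 where either bit is 1):
  10111111000111
| 00010111011000
----------------
  10111111011111

Answer: 10111111011111 (12255)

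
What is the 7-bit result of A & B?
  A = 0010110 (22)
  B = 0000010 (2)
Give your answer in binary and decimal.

Apply & to each column (1 only where both bits are 1):
  0010110
& 0000010
---------
  0000010

Answer: 0000010 (2)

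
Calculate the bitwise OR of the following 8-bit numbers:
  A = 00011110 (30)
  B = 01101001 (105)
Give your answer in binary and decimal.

Apply | to each column (1 where either bit is 1):
  00011110
| 01101001
----------
  01111111

Answer: 01111111 (127)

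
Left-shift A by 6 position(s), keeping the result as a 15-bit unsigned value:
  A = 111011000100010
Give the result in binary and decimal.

Shift left by 6: drop the top 6 bit(s), append 6 zero(s) on the right.
  111011000100010  ->  discard [111011], keep [000100010], append 000000
= 000100010000000

Answer: 000100010000000 (2176)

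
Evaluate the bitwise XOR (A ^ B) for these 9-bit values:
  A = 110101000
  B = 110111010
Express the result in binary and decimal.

Apply ^ to each column (1 where bits differ):
  110101000
^ 110111010
-----------
  000010010

Answer: 000010010 (18)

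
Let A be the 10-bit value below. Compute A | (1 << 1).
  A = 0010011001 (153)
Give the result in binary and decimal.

Mask = 1 << 1 = 0000000010
Bit 1 of A is 0, so OR-ing with the mask flips it to 1.
  0010011001
| 0000000010
------------
  0010011011

Answer: 0010011011 (155)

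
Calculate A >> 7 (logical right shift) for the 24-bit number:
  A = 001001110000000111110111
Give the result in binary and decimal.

Logical shift right by 7: drop the bottom 7 bit(s), prepend 7 zero(s) on the left.
  001001110000000111110111  ->  keep [00100111000000011], discard [1110111], prepend 0000000
= 000000000100111000000011

Answer: 000000000100111000000011 (19971)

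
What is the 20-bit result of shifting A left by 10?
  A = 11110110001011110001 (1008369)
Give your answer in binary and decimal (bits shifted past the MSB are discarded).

Shift left by 10: drop the top 10 bit(s), append 10 zero(s) on the right.
  11110110001011110001  ->  discard [1111011000], keep [1011110001], append 0000000000
= 10111100010000000000

Answer: 10111100010000000000 (771072)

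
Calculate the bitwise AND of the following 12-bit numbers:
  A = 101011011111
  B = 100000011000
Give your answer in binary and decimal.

Apply & to each column (1 only where both bits are 1):
  101011011111
& 100000011000
--------------
  100000011000

Answer: 100000011000 (2072)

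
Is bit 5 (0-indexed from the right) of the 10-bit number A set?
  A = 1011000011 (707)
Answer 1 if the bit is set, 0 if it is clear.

Bit 5 is the 6th from the right.
  1011000011
      ^
That bit is 0.

Answer: 0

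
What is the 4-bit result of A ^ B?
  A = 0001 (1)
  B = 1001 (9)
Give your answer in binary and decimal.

Apply ^ to each column (1 where bits differ):
  0001
^ 1001
------
  1000

Answer: 1000 (8)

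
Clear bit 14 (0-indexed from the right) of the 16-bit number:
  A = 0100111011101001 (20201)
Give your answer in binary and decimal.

Mask = ~(1 << 14) = 1011111111111111
Bit 14 of A is 1, so AND-ing with the mask clears it to 0.
  0100111011101001
& 1011111111111111
------------------
  0000111011101001

Answer: 0000111011101001 (3817)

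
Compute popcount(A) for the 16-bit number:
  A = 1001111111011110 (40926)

1001111111011110
1-bits at positions (from bit 0 = LSB): 1, 2, 3, 4, 6, 7, 8, 9, 10, 11, 12, 15
Count = 12

Answer: 12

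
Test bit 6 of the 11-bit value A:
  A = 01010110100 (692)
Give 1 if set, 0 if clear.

Bit 6 is the 7th from the right.
  01010110100
      ^
That bit is 0.

Answer: 0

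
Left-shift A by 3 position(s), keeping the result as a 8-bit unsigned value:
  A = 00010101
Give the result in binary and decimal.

Shift left by 3: drop the top 3 bit(s), append 3 zero(s) on the right.
  00010101  ->  discard [000], keep [10101], append 000
= 10101000

Answer: 10101000 (168)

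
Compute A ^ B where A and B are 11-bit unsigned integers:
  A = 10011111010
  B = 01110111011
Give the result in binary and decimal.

Apply ^ to each column (1 where bits differ):
  10011111010
^ 01110111011
-------------
  11101000001

Answer: 11101000001 (1857)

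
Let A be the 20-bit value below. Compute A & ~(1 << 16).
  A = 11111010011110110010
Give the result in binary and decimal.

Mask = ~(1 << 16) = 11101111111111111111
Bit 16 of A is 1, so AND-ing with the mask clears it to 0.
  11111010011110110010
& 11101111111111111111
----------------------
  11101010011110110010

Answer: 11101010011110110010 (960434)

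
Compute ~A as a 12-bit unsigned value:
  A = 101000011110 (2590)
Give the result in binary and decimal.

Flip each bit (0->1, 1->0):
  101000011110
  010111100001

Answer: 010111100001 (1505)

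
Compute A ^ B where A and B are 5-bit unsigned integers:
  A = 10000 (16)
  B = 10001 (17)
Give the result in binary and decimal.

Apply ^ to each column (1 where bits differ):
  10000
^ 10001
-------
  00001

Answer: 00001 (1)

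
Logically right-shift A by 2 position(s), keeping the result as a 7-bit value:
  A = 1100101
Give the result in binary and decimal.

Logical shift right by 2: drop the bottom 2 bit(s), prepend 2 zero(s) on the left.
  1100101  ->  keep [11001], discard [01], prepend 00
= 0011001

Answer: 0011001 (25)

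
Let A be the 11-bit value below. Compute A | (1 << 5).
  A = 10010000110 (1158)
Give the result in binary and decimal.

Mask = 1 << 5 = 00000100000
Bit 5 of A is 0, so OR-ing with the mask flips it to 1.
  10010000110
| 00000100000
-------------
  10010100110

Answer: 10010100110 (1190)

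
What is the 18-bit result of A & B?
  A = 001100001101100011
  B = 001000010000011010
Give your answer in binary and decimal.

Apply & to each column (1 only where both bits are 1):
  001100001101100011
& 001000010000011010
--------------------
  001000000000000010

Answer: 001000000000000010 (32770)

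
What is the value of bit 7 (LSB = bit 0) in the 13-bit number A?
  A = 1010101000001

Bit 7 is the 8th from the right.
  1010101000001
       ^
That bit is 0.

Answer: 0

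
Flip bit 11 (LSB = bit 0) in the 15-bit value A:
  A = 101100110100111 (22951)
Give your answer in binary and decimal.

Mask = 1 << 11 = 000100000000000
Bit 11 of A is 1; XOR with the mask flips it to 0.
  101100110100111
^ 000100000000000
-----------------
  101000110100111

Answer: 101000110100111 (20903)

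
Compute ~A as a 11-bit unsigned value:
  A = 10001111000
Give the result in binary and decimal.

Flip each bit (0->1, 1->0):
  10001111000
  01110000111

Answer: 01110000111 (903)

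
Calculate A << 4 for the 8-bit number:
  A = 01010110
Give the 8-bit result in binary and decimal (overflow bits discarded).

Shift left by 4: drop the top 4 bit(s), append 4 zero(s) on the right.
  01010110  ->  discard [0101], keep [0110], append 0000
= 01100000

Answer: 01100000 (96)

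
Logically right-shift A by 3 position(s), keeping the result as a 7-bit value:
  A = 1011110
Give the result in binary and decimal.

Logical shift right by 3: drop the bottom 3 bit(s), prepend 3 zero(s) on the left.
  1011110  ->  keep [1011], discard [110], prepend 000
= 0001011

Answer: 0001011 (11)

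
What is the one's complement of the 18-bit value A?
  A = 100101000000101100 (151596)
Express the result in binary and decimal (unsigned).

Flip each bit (0->1, 1->0):
  100101000000101100
  011010111111010011

Answer: 011010111111010011 (110547)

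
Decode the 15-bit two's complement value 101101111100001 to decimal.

MSB is 1, so the value is negative. Find the magnitude:
1. Invert bits:  010010000011110
2. Add 1:        010010000011111  = 9247
3. Apply sign:   -9247

Answer: -9247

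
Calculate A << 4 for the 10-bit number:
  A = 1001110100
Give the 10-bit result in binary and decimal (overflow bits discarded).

Shift left by 4: drop the top 4 bit(s), append 4 zero(s) on the right.
  1001110100  ->  discard [1001], keep [110100], append 0000
= 1101000000

Answer: 1101000000 (832)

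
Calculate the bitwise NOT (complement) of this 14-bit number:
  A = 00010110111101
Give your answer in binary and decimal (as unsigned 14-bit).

Flip each bit (0->1, 1->0):
  00010110111101
  11101001000010

Answer: 11101001000010 (14914)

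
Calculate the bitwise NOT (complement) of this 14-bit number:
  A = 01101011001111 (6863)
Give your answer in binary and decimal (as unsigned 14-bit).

Flip each bit (0->1, 1->0):
  01101011001111
  10010100110000

Answer: 10010100110000 (9520)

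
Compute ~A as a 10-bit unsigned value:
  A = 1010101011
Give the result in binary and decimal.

Flip each bit (0->1, 1->0):
  1010101011
  0101010100

Answer: 0101010100 (340)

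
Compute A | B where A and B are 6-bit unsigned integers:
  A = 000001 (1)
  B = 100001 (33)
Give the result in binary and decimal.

Apply | to each column (1 where either bit is 1):
  000001
| 100001
--------
  100001

Answer: 100001 (33)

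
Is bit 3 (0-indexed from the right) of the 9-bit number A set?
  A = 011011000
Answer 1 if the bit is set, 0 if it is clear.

Bit 3 is the 4th from the right.
  011011000
       ^
That bit is 1.

Answer: 1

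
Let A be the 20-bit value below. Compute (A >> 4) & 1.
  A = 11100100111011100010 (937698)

Bit 4 is the 5th from the right.
  11100100111011100010
                 ^
That bit is 0.

Answer: 0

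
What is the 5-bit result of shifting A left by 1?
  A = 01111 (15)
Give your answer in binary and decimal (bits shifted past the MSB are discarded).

Shift left by 1: drop the top 1 bit(s), append 1 zero(s) on the right.
  01111  ->  discard [0], keep [1111], append 0
= 11110

Answer: 11110 (30)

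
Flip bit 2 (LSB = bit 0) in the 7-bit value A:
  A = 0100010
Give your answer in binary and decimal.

Mask = 1 << 2 = 0000100
Bit 2 of A is 0; XOR with the mask flips it to 1.
  0100010
^ 0000100
---------
  0100110

Answer: 0100110 (38)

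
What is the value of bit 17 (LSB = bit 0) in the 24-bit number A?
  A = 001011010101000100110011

Bit 17 is the 18th from the right.
  001011010101000100110011
        ^
That bit is 0.

Answer: 0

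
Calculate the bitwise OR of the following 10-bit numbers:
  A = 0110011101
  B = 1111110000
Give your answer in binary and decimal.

Apply | to each column (1 where either bit is 1):
  0110011101
| 1111110000
------------
  1111111101

Answer: 1111111101 (1021)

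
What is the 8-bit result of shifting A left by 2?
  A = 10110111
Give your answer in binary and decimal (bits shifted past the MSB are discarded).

Shift left by 2: drop the top 2 bit(s), append 2 zero(s) on the right.
  10110111  ->  discard [10], keep [110111], append 00
= 11011100

Answer: 11011100 (220)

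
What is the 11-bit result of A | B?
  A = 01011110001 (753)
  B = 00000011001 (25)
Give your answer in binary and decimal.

Apply | to each column (1 where either bit is 1):
  01011110001
| 00000011001
-------------
  01011111001

Answer: 01011111001 (761)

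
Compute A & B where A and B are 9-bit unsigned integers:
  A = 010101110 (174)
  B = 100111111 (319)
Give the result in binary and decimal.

Apply & to each column (1 only where both bits are 1):
  010101110
& 100111111
-----------
  000101110

Answer: 000101110 (46)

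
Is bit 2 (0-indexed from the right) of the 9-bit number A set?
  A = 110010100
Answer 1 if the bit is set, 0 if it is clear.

Bit 2 is the 3rd from the right.
  110010100
        ^
That bit is 1.

Answer: 1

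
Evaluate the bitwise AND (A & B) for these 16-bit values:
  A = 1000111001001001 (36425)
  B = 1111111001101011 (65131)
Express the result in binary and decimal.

Apply & to each column (1 only where both bits are 1):
  1000111001001001
& 1111111001101011
------------------
  1000111001001001

Answer: 1000111001001001 (36425)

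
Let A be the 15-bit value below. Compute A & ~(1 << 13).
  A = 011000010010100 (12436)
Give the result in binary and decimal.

Mask = ~(1 << 13) = 101111111111111
Bit 13 of A is 1, so AND-ing with the mask clears it to 0.
  011000010010100
& 101111111111111
-----------------
  001000010010100

Answer: 001000010010100 (4244)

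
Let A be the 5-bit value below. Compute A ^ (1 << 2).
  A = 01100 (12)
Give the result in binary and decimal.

Mask = 1 << 2 = 00100
Bit 2 of A is 1; XOR with the mask flips it to 0.
  01100
^ 00100
-------
  01000

Answer: 01000 (8)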